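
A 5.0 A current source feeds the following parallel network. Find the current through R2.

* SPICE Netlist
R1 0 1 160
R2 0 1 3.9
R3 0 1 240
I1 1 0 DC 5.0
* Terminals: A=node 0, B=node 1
All resistors sit directly between nodes 0 and 1, so they are in parallel and share one voltage V; the full source current 5 A splits among them.
1/R_par = 1/160 + 1/3.9 + 1/240 = 0.2668 S  =>  R_par = 3.748 Ω
V = I × R_par = 5 × 3.748 = 18.74 V
I_R2 = V/R2 = 18.74/3.9 = 4.805 A

Final answer: 4.805 A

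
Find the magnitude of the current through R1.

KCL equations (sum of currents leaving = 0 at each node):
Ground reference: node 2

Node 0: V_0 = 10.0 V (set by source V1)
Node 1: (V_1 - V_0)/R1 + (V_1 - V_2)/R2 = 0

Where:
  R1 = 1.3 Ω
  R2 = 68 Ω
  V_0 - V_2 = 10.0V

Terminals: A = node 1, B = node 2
Nodal analysis, taking node 2 as the 0 V reference.
Source V1 fixes V_0 = 10 V.
KCL at each unknown node (sum of currents leaving = 0; resistances in Ω):
  Node 1: (V_1 - 10)/1.3 + (V_1 - 0)/68 = 0
Collecting terms: 0.7839 × V_1 = 7.692  =>  V_1 = 9.812 V
I_R1 = (V_0 - V_1)/R1 = (10 - 9.812)/1.3 = 0.1443 A
|I_R1| = 0.1443 A

Final answer: |I_R1| = 0.1443 A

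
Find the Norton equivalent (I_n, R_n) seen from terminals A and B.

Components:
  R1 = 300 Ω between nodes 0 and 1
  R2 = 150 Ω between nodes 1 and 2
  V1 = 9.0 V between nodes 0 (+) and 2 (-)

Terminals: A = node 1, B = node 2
Find the Thévenin equivalent first; then I_n = V_th/R_th and R_n = R_th.
Step 1 — V_th is the open-circuit voltage V_A - V_B (nothing connected across the terminals).
Nodal analysis, taking node 2 as the 0 V reference.
Source V1 fixes V_0 = 9 V.
KCL at each unknown node (sum of currents leaving = 0; resistances in Ω):
  Node 1: (V_1 - 9)/300 + (V_1 - 0)/150 = 0
Collecting terms: 0.01 × V_1 = 0.03  =>  V_1 = 3 V
V_th = V_1 - V_2 = 3 - 0 = 3 V
Step 2 — R_th: zero the source — replace V1 by a short circuit (node 2 merges into node 0) — and find the resistance seen between A (node 1) and B (node 0).
Reduce the network between node 1 (A) and node 0 (B) by series/parallel combination:
  Rp1 = R1 ‖ R2 (parallel, both between nodes 0 and 1) = 1/(1/300 + 1/150) = 100 Ω
R_th = 100 Ω
I_n = V_th/R_th = 3/100 = 0.03 A, and R_n = R_th = 100 Ω

Final answer: I_n = 0.03 A, R_n = 100 Ω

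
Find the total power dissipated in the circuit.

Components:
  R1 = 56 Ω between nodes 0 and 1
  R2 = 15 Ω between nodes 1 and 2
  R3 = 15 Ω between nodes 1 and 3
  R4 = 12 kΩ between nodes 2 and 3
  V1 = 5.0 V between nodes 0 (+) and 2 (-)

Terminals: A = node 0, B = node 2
Nodal analysis, taking node 2 as the 0 V reference.
Source V1 fixes V_0 = 5 V.
KCL at each unknown node (sum of currents leaving = 0; resistances in Ω):
  Node 1: (V_1 - 5)/56 + (V_1 - 0)/15 + (V_1 - V_3)/15 = 0
  Node 3: (V_3 - V_1)/15 + (V_3 - 0)/12000 = 0
Collecting terms (coefficients in siemens):
  0.1512·V_1 - 0.06667·V_3 = 0.08929
  0.06675·V_3 - 0.06667·V_1 = 0
Determinant D = (0.1512)(0.06675) - (-0.06667)(-0.06667) = 0.005648
V_1 = [(0.08929)(0.06675) - (-0.06667)(0)]/D = 1.055 V
V_3 = [(0.1512)(0) - (0.08929)(-0.06667)]/D = 1.054 V
Power in each resistor, P = (ΔV)²/R:
  P_R1 = (5 - 1.055)²/56 = 0.2779 W
  P_R2 = (1.055 - 0)²/15 = 0.07424 W
  P_R3 = (1.055 - 1.054)²/15 = 0.0000001157 W
  P_R4 = (0 - 1.054)²/12000 = 0.00009257 W
P_total = P_R1 + P_R2 + P_R3 + P_R4 = 0.3522 W

Final answer: 0.3522 W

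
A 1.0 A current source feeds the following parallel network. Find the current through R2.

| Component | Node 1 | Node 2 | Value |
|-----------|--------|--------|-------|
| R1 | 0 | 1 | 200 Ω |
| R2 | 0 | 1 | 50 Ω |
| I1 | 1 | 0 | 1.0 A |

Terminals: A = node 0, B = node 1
All resistors sit directly between nodes 0 and 1, so they are in parallel and share one voltage V; the full source current 1 A splits among them.
1/R_par = 1/200 + 1/50 = 0.025 S  =>  R_par = 40 Ω
V = I × R_par = 1 × 40 = 40 V
I_R2 = V/R2 = 40/50 = 0.8 A

Final answer: 0.8 A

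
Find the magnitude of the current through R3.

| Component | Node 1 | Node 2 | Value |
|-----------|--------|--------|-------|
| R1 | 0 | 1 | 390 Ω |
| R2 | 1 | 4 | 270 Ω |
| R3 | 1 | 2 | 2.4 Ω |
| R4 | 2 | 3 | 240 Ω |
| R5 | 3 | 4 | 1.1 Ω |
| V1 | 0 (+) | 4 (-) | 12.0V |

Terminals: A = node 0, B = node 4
Nodal analysis, taking node 4 as the 0 V reference.
Source V1 fixes V_0 = 12 V.
KCL at each unknown node (sum of currents leaving = 0; resistances in Ω):
  Node 1: (V_1 - 12)/390 + (V_1 - 0)/270 + (V_1 - V_2)/2.4 = 0
  Node 2: (V_2 - V_1)/2.4 + (V_2 - V_3)/240 = 0
  Node 3: (V_3 - V_2)/240 + (V_3 - 0)/1.1 = 0
Collecting terms (coefficients in siemens):
  0.4229·V_1 - 0.4167·V_2 = 0.03077
  0.4208·V_2 - 0.4167·V_1 - 0.004167·V_3 = 0
  0.9133·V_3 - 0.004167·V_2 = 0
Solving these 3 simultaneous equations (Gaussian elimination) gives:
  V_1 = 2.966 V, V_2 = 2.937 V, V_3 = 0.0134 V
I_R3 = (V_1 - V_2)/R3 = (2.966 - 2.937)/2.4 = 0.01218 A
|I_R3| = 0.01218 A

Final answer: |I_R3| = 0.01218 A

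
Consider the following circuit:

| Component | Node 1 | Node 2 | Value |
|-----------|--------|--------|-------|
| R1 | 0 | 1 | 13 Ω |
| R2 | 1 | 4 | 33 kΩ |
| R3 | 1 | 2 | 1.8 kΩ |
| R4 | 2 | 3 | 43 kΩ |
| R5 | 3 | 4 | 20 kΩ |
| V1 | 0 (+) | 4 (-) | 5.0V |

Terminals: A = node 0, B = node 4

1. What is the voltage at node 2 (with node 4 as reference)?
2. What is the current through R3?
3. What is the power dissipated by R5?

Nodal analysis, taking node 4 as the 0 V reference.
Source V1 fixes V_0 = 5 V.
KCL at each unknown node (sum of currents leaving = 0; resistances in Ω):
  Node 1: (V_1 - 5)/13 + (V_1 - 0)/33000 + (V_1 - V_2)/1800 = 0
  Node 2: (V_2 - V_1)/1800 + (V_2 - V_3)/43000 = 0
  Node 3: (V_3 - V_2)/43000 + (V_3 - 0)/20000 = 0
Collecting terms (coefficients in siemens):
  0.07751·V_1 - 0.0005556·V_2 = 0.3846
  0.0005788·V_2 - 0.0005556·V_1 - 0.00002326·V_3 = 0
  0.00007326·V_3 - 0.00002326·V_2 = 0
Solving these 3 simultaneous equations (Gaussian elimination) gives:
  V_1 = 4.997 V, V_2 = 4.858 V, V_3 = 1.542 V
Part 1:
  Read off the nodal solution: V_2 = 4.858 V
Part 2:
  I_R3 = (V_1 - V_2)/R3 = (4.997 - 4.858)/1800 = 0.00007711 A
  Magnitude: I_R3 = 0.00007711 A
Part 3:
  I_R5 = (V_3 - V_4)/R5 = (1.542 - 0)/20000 = 0.00007711 A
  P_R5 = I_R5² × R5 = (0.00007711)² × 20000 = 0.0001189 W

Final answers:
1. V_2 = 4.858 V
2. I_R3 = 7.711e-05 A
3. P_R5 = 0.0001189 W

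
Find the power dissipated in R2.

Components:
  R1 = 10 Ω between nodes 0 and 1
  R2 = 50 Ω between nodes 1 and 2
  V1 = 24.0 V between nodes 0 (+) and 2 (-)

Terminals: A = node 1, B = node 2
Nodal analysis, taking node 2 as the 0 V reference.
Source V1 fixes V_0 = 24 V.
KCL at each unknown node (sum of currents leaving = 0; resistances in Ω):
  Node 1: (V_1 - 24)/10 + (V_1 - 0)/50 = 0
Collecting terms: 0.12 × V_1 = 2.4  =>  V_1 = 20 V
I_R2 = (V_1 - V_2)/R2 = (20 - 0)/50 = 0.4 A
P_R2 = I_R2² × R2 = (0.4)² × 50 = 8 W

Final answer: 8 W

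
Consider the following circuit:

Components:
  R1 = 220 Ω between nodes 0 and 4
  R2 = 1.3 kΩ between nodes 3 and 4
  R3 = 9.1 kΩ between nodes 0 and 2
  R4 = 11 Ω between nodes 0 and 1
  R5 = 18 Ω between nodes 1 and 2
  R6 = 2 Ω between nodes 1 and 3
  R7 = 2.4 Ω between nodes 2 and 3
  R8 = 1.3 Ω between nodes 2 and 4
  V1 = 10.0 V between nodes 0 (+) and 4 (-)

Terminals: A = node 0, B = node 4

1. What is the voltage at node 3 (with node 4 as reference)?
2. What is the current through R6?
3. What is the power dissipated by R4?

Nodal analysis, taking node 4 as the 0 V reference.
Source V1 fixes V_0 = 10 V.
KCL at each unknown node (sum of currents leaving = 0; resistances in Ω):
  Node 1: (V_1 - 10)/11 + (V_1 - V_2)/18 + (V_1 - V_3)/2 = 0
  Node 2: (V_2 - 10)/9100 + (V_2 - V_1)/18 + (V_2 - V_3)/2.4 + (V_2 - 0)/1.3 = 0
  Node 3: (V_3 - 0)/1300 + (V_3 - V_1)/2 + (V_3 - V_2)/2.4 = 0
Collecting terms (coefficients in siemens):
  0.6465·V_1 - 0.05556·V_2 - 0.5·V_3 = 0.9091
  1.242·V_2 - 0.05556·V_1 - 0.4167·V_3 = 0.001099
  0.9174·V_3 - 0.5·V_1 - 0.4167·V_2 = 0
Solving these 3 simultaneous equations (Gaussian elimination) gives:
  V_1 = 3.051 V, V_2 = 0.8205 V, V_3 = 2.035 V
Part 1:
  Read off the nodal solution: V_3 = 2.035 V
Part 2:
  I_R6 = (V_1 - V_3)/R6 = (3.051 - 2.035)/2 = 0.5078 A
  Magnitude: I_R6 = 0.5078 A
Part 3:
  I_R4 = (V_0 - V_1)/R4 = (10 - 3.051)/11 = 0.6317 A
  P_R4 = I_R4² × R4 = (0.6317)² × 11 = 4.39 W

Final answers:
1. V_3 = 2.035 V
2. I_R6 = 0.5078 A
3. P_R4 = 4.39 W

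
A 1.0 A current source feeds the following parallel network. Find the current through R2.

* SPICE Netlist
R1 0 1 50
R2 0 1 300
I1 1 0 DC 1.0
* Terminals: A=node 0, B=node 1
All resistors sit directly between nodes 0 and 1, so they are in parallel and share one voltage V; the full source current 1 A splits among them.
1/R_par = 1/50 + 1/300 = 0.02333 S  =>  R_par = 42.86 Ω
V = I × R_par = 1 × 42.86 = 42.86 V
I_R2 = V/R2 = 42.86/300 = 0.1429 A

Final answer: 0.1429 A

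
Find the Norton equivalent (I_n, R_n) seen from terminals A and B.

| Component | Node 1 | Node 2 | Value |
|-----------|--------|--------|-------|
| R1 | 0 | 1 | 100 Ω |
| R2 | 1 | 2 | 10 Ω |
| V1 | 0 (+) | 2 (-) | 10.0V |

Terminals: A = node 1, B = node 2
Find the Thévenin equivalent first; then I_n = V_th/R_th and R_n = R_th.
Step 1 — V_th is the open-circuit voltage V_A - V_B (nothing connected across the terminals).
Nodal analysis, taking node 2 as the 0 V reference.
Source V1 fixes V_0 = 10 V.
KCL at each unknown node (sum of currents leaving = 0; resistances in Ω):
  Node 1: (V_1 - 10)/100 + (V_1 - 0)/10 = 0
Collecting terms: 0.11 × V_1 = 0.1  =>  V_1 = 0.9091 V
V_th = V_1 - V_2 = 0.9091 - 0 = 0.9091 V
Step 2 — R_th: zero the source — replace V1 by a short circuit (node 2 merges into node 0) — and find the resistance seen between A (node 1) and B (node 0).
Reduce the network between node 1 (A) and node 0 (B) by series/parallel combination:
  Rp1 = R1 ‖ R2 (parallel, both between nodes 0 and 1) = 1/(1/100 + 1/10) = 9.091 Ω
R_th = 9.091 Ω
I_n = V_th/R_th = 0.9091/9.091 = 0.1 A, and R_n = R_th = 9.091 Ω

Final answer: I_n = 0.1 A, R_n = 9.091 Ω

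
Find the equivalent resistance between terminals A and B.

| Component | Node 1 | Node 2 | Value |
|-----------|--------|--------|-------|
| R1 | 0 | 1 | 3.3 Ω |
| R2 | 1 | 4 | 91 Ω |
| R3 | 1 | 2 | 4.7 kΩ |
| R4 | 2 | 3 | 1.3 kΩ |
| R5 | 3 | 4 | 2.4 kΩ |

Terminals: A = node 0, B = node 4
Reduce the network between node 0 (A) and node 4 (B) by series/parallel combination:
  Rs1 = R3 + R4 (series, joined only at node 2) = 4700 + 1300 = 6000 Ω
  Rs2 = R5 + Rs1 (series, joined only at node 3) = 2400 + 6000 = 8400 Ω
  Rp1 = R2 ‖ Rs2 (parallel, both between nodes 1 and 4) = 1/(1/91 + 1/8400) = 90.02 Ω
  Rs3 = R1 + Rp1 (series, joined only at node 1) = 3.3 + 90.02 = 93.32 Ω
R_eq = 93.32 Ω

Final answer: 93.32 Ω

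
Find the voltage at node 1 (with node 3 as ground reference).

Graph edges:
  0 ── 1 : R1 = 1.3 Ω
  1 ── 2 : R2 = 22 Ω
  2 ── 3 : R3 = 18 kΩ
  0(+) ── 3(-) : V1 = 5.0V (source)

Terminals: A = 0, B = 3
Nodal analysis, taking node 3 as the 0 V reference.
Source V1 fixes V_0 = 5 V.
KCL at each unknown node (sum of currents leaving = 0; resistances in Ω):
  Node 1: (V_1 - 5)/1.3 + (V_1 - V_2)/22 = 0
  Node 2: (V_2 - V_1)/22 + (V_2 - 0)/18000 = 0
Collecting terms (coefficients in siemens):
  0.8147·V_1 - 0.04545·V_2 = 3.846
  0.04551·V_2 - 0.04545·V_1 = 0
Determinant D = (0.8147)(0.04551) - (-0.04545)(-0.04545) = 0.03501
V_1 = [(3.846)(0.04551) - (-0.04545)(0)]/D = 5 V
V_2 = [(0.8147)(0) - (3.846)(-0.04545)]/D = 4.994 V
The requested potential is V_1 = 5 V.

Final answer: V_1 = 5 V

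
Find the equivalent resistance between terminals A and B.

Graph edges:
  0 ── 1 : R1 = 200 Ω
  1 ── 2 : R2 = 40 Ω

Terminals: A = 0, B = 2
Reduce the network between node 0 (A) and node 2 (B) by series/parallel combination:
  Rs1 = R1 + R2 (series, joined only at node 1) = 200 + 40 = 240 Ω
R_eq = 240 Ω

Final answer: 240 Ω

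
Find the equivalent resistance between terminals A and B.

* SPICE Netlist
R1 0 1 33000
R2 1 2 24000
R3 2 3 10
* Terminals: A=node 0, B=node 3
Reduce the network between node 0 (A) and node 3 (B) by series/parallel combination:
  Rs1 = R1 + R2 (series, joined only at node 1) = 33000 + 24000 = 57000 Ω
  Rs2 = R3 + Rs1 (series, joined only at node 2) = 10 + 57000 = 57010 Ω
R_eq = 57.01 kΩ

Final answer: 57.01 kΩ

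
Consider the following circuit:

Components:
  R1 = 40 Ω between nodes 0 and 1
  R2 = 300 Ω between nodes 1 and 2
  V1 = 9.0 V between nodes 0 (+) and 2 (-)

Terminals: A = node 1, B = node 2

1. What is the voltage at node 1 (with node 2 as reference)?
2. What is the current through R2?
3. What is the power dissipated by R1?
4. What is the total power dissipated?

Nodal analysis, taking node 2 as the 0 V reference.
Source V1 fixes V_0 = 9 V.
KCL at each unknown node (sum of currents leaving = 0; resistances in Ω):
  Node 1: (V_1 - 9)/40 + (V_1 - 0)/300 = 0
Collecting terms: 0.02833 × V_1 = 0.225  =>  V_1 = 7.941 V
Part 1:
  Read off the nodal solution: V_1 = 7.941 V
Part 2:
  I_R2 = (V_1 - V_2)/R2 = (7.941 - 0)/300 = 0.02647 A
  Magnitude: I_R2 = 0.02647 A
Part 3:
  I_R1 = (V_0 - V_1)/R1 = (9 - 7.941)/40 = 0.02647 A
  P_R1 = I_R1² × R1 = (0.02647)² × 40 = 0.02803 W
Part 4:
  Power in each resistor, P = (ΔV)²/R:
    P_R1 = (9 - 7.941)²/40 = 0.02803 W
    P_R2 = (7.941 - 0)²/300 = 0.2102 W
  P_total = P_R1 + P_R2 = 0.2382 W

Final answers:
1. V_1 = 7.941 V
2. I_R2 = 0.02647 A
3. P_R1 = 0.02803 W
4. P_total = 0.2382 W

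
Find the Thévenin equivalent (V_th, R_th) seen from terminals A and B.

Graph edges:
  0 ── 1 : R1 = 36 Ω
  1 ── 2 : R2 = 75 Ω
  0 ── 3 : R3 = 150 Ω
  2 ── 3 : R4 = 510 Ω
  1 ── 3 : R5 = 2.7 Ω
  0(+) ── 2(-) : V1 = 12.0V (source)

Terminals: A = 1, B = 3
Step 1 — V_th is the open-circuit voltage V_A - V_B (nothing connected across the terminals).
Nodal analysis, taking node 2 as the 0 V reference.
Source V1 fixes V_0 = 12 V.
KCL at each unknown node (sum of currents leaving = 0; resistances in Ω):
  Node 1: (V_1 - 12)/36 + (V_1 - 0)/75 + (V_1 - V_3)/2.7 = 0
  Node 3: (V_3 - 12)/150 + (V_3 - 0)/510 + (V_3 - V_1)/2.7 = 0
Collecting terms (coefficients in siemens):
  0.4115·V_1 - 0.3704·V_3 = 0.3333
  0.379·V_3 - 0.3704·V_1 = 0.08
Determinant D = (0.4115)(0.379) - (-0.3704)(-0.3704) = 0.01878
V_1 = [(0.3333)(0.379) - (-0.3704)(0.08)]/D = 8.306 V
V_3 = [(0.4115)(0.08) - (0.3333)(-0.3704)]/D = 8.328 V
V_th = V_1 - V_3 = 8.306 - 8.328 = -0.022 V
Step 2 — R_th: zero the source — replace V1 by a short circuit (node 2 merges into node 0) — and find the resistance seen between A (node 1) and B (node 3).
Reduce the network between node 1 (A) and node 3 (B) by series/parallel combination:
  Rp1 = R1 ‖ R2 (parallel, both between nodes 0 and 1) = 1/(1/36 + 1/75) = 24.32 Ω
  Rp2 = R3 ‖ R4 (parallel, both between nodes 0 and 3) = 1/(1/150 + 1/510) = 115.9 Ω
  Rs1 = Rp1 + Rp2 (series, joined only at node 0) = 24.32 + 115.9 = 140.2 Ω
  Rp3 = R5 ‖ Rs1 (parallel, both between nodes 1 and 3) = 1/(1/2.7 + 1/140.2) = 2.649 Ω
R_th = 2.649 Ω

Final answer: V_th = -0.022 V, R_th = 2.649 Ω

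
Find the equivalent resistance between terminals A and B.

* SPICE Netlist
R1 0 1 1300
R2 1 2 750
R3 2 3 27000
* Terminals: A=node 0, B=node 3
Reduce the network between node 0 (A) and node 3 (B) by series/parallel combination:
  Rs1 = R1 + R2 (series, joined only at node 1) = 1300 + 750 = 2050 Ω
  Rs2 = R3 + Rs1 (series, joined only at node 2) = 27000 + 2050 = 29050 Ω
R_eq = 29.05 kΩ

Final answer: 29.05 kΩ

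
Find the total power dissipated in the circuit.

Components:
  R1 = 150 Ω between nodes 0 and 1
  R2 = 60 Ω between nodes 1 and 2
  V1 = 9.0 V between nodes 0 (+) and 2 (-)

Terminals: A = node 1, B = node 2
Nodal analysis, taking node 2 as the 0 V reference.
Source V1 fixes V_0 = 9 V.
KCL at each unknown node (sum of currents leaving = 0; resistances in Ω):
  Node 1: (V_1 - 9)/150 + (V_1 - 0)/60 = 0
Collecting terms: 0.02333 × V_1 = 0.06  =>  V_1 = 2.571 V
Power in each resistor, P = (ΔV)²/R:
  P_R1 = (9 - 2.571)²/150 = 0.2755 W
  P_R2 = (2.571 - 0)²/60 = 0.1102 W
P_total = P_R1 + P_R2 = 0.3857 W

Final answer: 0.3857 W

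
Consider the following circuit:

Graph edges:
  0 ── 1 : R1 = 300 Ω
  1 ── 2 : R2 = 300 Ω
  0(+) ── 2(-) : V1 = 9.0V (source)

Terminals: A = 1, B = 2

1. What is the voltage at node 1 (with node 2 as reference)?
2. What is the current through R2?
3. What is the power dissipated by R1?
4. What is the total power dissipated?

Nodal analysis, taking node 2 as the 0 V reference.
Source V1 fixes V_0 = 9 V.
KCL at each unknown node (sum of currents leaving = 0; resistances in Ω):
  Node 1: (V_1 - 9)/300 + (V_1 - 0)/300 = 0
Collecting terms: 0.006667 × V_1 = 0.03  =>  V_1 = 4.5 V
Part 1:
  Read off the nodal solution: V_1 = 4.5 V
Part 2:
  I_R2 = (V_1 - V_2)/R2 = (4.5 - 0)/300 = 0.015 A
  Magnitude: I_R2 = 0.015 A
Part 3:
  I_R1 = (V_0 - V_1)/R1 = (9 - 4.5)/300 = 0.015 A
  P_R1 = I_R1² × R1 = (0.015)² × 300 = 0.0675 W
Part 4:
  Power in each resistor, P = (ΔV)²/R:
    P_R1 = (9 - 4.5)²/300 = 0.0675 W
    P_R2 = (4.5 - 0)²/300 = 0.0675 W
  P_total = P_R1 + P_R2 = 0.135 W

Final answers:
1. V_1 = 4.5 V
2. I_R2 = 0.015 A
3. P_R1 = 0.0675 W
4. P_total = 0.135 W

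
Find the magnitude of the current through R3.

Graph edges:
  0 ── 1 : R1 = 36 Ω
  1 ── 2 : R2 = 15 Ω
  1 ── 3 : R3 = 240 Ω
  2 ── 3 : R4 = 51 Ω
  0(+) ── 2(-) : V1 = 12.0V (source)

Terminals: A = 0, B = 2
Nodal analysis, taking node 2 as the 0 V reference.
Source V1 fixes V_0 = 12 V.
KCL at each unknown node (sum of currents leaving = 0; resistances in Ω):
  Node 1: (V_1 - 12)/36 + (V_1 - 0)/15 + (V_1 - V_3)/240 = 0
  Node 3: (V_3 - V_1)/240 + (V_3 - 0)/51 = 0
Collecting terms (coefficients in siemens):
  0.09861·V_1 - 0.004167·V_3 = 0.3333
  0.02377·V_3 - 0.004167·V_1 = 0
Determinant D = (0.09861)(0.02377) - (-0.004167)(-0.004167) = 0.002327
V_1 = [(0.3333)(0.02377) - (-0.004167)(0)]/D = 3.406 V
V_3 = [(0.09861)(0) - (0.3333)(-0.004167)]/D = 0.5968 V
I_R3 = (V_1 - V_3)/R3 = (3.406 - 0.5968)/240 = 0.0117 A
|I_R3| = 0.0117 A

Final answer: |I_R3| = 0.0117 A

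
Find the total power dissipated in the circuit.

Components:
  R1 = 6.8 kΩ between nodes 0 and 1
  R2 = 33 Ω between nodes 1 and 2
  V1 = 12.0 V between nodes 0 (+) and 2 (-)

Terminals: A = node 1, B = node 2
Nodal analysis, taking node 2 as the 0 V reference.
Source V1 fixes V_0 = 12 V.
KCL at each unknown node (sum of currents leaving = 0; resistances in Ω):
  Node 1: (V_1 - 12)/6800 + (V_1 - 0)/33 = 0
Collecting terms: 0.03045 × V_1 = 0.001765  =>  V_1 = 0.05795 V
Power in each resistor, P = (ΔV)²/R:
  P_R1 = (12 - 0.05795)²/6800 = 0.02097 W
  P_R2 = (0.05795 - 0)²/33 = 0.0001018 W
P_total = P_R1 + P_R2 = 0.02107 W

Final answer: 0.02107 W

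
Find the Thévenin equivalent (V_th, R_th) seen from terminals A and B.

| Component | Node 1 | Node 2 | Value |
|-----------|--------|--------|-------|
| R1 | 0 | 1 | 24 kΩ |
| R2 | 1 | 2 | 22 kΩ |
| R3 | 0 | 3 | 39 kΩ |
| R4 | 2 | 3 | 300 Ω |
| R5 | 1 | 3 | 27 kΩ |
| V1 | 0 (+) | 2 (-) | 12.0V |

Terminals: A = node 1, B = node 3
Step 1 — V_th is the open-circuit voltage V_A - V_B (nothing connected across the terminals).
Nodal analysis, taking node 2 as the 0 V reference.
Source V1 fixes V_0 = 12 V.
KCL at each unknown node (sum of currents leaving = 0; resistances in Ω):
  Node 1: (V_1 - 12)/24000 + (V_1 - 0)/22000 + (V_1 - V_3)/27000 = 0
  Node 3: (V_3 - 12)/39000 + (V_3 - 0)/300 + (V_3 - V_1)/27000 = 0
Collecting terms (coefficients in siemens):
  0.0001242·V_1 - 0.00003704·V_3 = 0.0005
  0.003396·V_3 - 0.00003704·V_1 = 0.0003077
Determinant D = (0.0001242)(0.003396) - (-0.00003704)(-0.00003704) = 0.0000004203
V_1 = [(0.0005)(0.003396) - (-0.00003704)(0.0003077)]/D = 4.067 V
V_3 = [(0.0001242)(0.0003077) - (0.0005)(-0.00003704)]/D = 0.135 V
V_th = V_1 - V_3 = 4.067 - 0.135 = 3.932 V
Step 2 — R_th: zero the source — replace V1 by a short circuit (node 2 merges into node 0) — and find the resistance seen between A (node 1) and B (node 3).
Reduce the network between node 1 (A) and node 3 (B) by series/parallel combination:
  Rp1 = R1 ‖ R2 (parallel, both between nodes 0 and 1) = 1/(1/24000 + 1/22000) = 11480 Ω
  Rp2 = R3 ‖ R4 (parallel, both between nodes 0 and 3) = 1/(1/39000 + 1/300) = 297.7 Ω
  Rs1 = Rp1 + Rp2 (series, joined only at node 0) = 11480 + 297.7 = 11780 Ω
  Rp3 = R5 ‖ Rs1 (parallel, both between nodes 1 and 3) = 1/(1/27000 + 1/11780) = 8200 Ω
R_th = 8.2 kΩ

Final answer: V_th = 3.932 V, R_th = 8.2 kΩ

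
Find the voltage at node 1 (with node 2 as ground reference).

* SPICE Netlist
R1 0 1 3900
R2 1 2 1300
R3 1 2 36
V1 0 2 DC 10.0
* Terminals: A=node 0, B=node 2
Nodal analysis, taking node 2 as the 0 V reference.
Source V1 fixes V_0 = 10 V.
KCL at each unknown node (sum of currents leaving = 0; resistances in Ω):
  Node 1: (V_1 - 10)/3900 + (V_1 - 0)/1300 + (V_1 - 0)/36 = 0
Collecting terms: 0.0288 × V_1 = 0.002564  =>  V_1 = 0.08902 V
The requested potential is V_1 = 0.08902 V.

Final answer: V_1 = 0.08902 V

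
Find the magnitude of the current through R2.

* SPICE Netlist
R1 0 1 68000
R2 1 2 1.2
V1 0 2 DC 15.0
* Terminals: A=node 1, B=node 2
Nodal analysis, taking node 2 as the 0 V reference.
Source V1 fixes V_0 = 15 V.
KCL at each unknown node (sum of currents leaving = 0; resistances in Ω):
  Node 1: (V_1 - 15)/68000 + (V_1 - 0)/1.2 = 0
Collecting terms: 0.8333 × V_1 = 0.0002206  =>  V_1 = 0.0002647 V
I_R2 = (V_1 - V_2)/R2 = (0.0002647 - 0)/1.2 = 0.0002206 A
|I_R2| = 0.0002206 A

Final answer: |I_R2| = 0.0002206 A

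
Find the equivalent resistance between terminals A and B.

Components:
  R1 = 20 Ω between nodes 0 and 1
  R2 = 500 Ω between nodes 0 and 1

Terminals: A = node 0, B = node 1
Reduce the network between node 0 (A) and node 1 (B) by series/parallel combination:
  Rp1 = R1 ‖ R2 (parallel, both between nodes 0 and 1) = 1/(1/20 + 1/500) = 19.23 Ω
R_eq = 19.23 Ω

Final answer: 19.23 Ω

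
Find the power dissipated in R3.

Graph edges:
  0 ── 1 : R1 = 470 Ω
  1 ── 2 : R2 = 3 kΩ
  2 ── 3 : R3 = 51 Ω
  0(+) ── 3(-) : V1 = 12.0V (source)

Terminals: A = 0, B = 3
Nodal analysis, taking node 3 as the 0 V reference.
Source V1 fixes V_0 = 12 V.
KCL at each unknown node (sum of currents leaving = 0; resistances in Ω):
  Node 1: (V_1 - 12)/470 + (V_1 - V_2)/3000 = 0
  Node 2: (V_2 - V_1)/3000 + (V_2 - 0)/51 = 0
Collecting terms (coefficients in siemens):
  0.002461·V_1 - 0.0003333·V_2 = 0.02553
  0.01994·V_2 - 0.0003333·V_1 = 0
Determinant D = (0.002461)(0.01994) - (-0.0003333)(-0.0003333) = 0.00004896
V_1 = [(0.02553)(0.01994) - (-0.0003333)(0)]/D = 10.4 V
V_2 = [(0.002461)(0) - (0.02553)(-0.0003333)]/D = 0.1738 V
I_R3 = (V_2 - V_3)/R3 = (0.1738 - 0)/51 = 0.003408 A
P_R3 = I_R3² × R3 = (0.003408)² × 51 = 0.0005924 W

Final answer: 0.0005924 W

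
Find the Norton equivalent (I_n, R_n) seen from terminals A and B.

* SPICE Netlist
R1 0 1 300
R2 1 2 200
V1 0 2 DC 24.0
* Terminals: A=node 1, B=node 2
Find the Thévenin equivalent first; then I_n = V_th/R_th and R_n = R_th.
Step 1 — V_th is the open-circuit voltage V_A - V_B (nothing connected across the terminals).
Nodal analysis, taking node 2 as the 0 V reference.
Source V1 fixes V_0 = 24 V.
KCL at each unknown node (sum of currents leaving = 0; resistances in Ω):
  Node 1: (V_1 - 24)/300 + (V_1 - 0)/200 = 0
Collecting terms: 0.008333 × V_1 = 0.08  =>  V_1 = 9.6 V
V_th = V_1 - V_2 = 9.6 - 0 = 9.6 V
Step 2 — R_th: zero the source — replace V1 by a short circuit (node 2 merges into node 0) — and find the resistance seen between A (node 1) and B (node 0).
Reduce the network between node 1 (A) and node 0 (B) by series/parallel combination:
  Rp1 = R1 ‖ R2 (parallel, both between nodes 0 and 1) = 1/(1/300 + 1/200) = 120 Ω
R_th = 120 Ω
I_n = V_th/R_th = 9.6/120 = 0.08 A, and R_n = R_th = 120 Ω

Final answer: I_n = 0.08 A, R_n = 120 Ω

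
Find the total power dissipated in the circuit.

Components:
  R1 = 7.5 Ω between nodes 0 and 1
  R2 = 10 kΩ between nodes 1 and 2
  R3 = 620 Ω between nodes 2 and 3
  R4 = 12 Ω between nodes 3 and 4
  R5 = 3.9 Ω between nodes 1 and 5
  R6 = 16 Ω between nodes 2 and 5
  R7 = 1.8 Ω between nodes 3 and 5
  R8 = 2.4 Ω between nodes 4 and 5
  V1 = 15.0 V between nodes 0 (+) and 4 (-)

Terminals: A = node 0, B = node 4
Nodal analysis, taking node 4 as the 0 V reference.
Source V1 fixes V_0 = 15 V.
KCL at each unknown node (sum of currents leaving = 0; resistances in Ω):
  Node 1: (V_1 - 15)/7.5 + (V_1 - V_2)/10000 + (V_1 - V_5)/3.9 = 0
  Node 2: (V_2 - V_1)/10000 + (V_2 - V_3)/620 + (V_2 - V_5)/16 = 0
  Node 3: (V_3 - V_2)/620 + (V_3 - 0)/12 + (V_3 - V_5)/1.8 = 0
  Node 5: (V_5 - V_1)/3.9 + (V_5 - V_2)/16 + (V_5 - V_3)/1.8 + (V_5 - 0)/2.4 = 0
Collecting terms (coefficients in siemens):
  0.3898·V_1 - 0.0001·V_2 - 0.2564·V_5 = 2
  0.06421·V_2 - 0.0001·V_1 - 0.001613·V_3 - 0.0625·V_5 = 0
  0.6405·V_3 - 0.001613·V_2 - 0.5556·V_5 = 0
  1.291·V_5 - 0.2564·V_1 - 0.0625·V_2 - 0.5556·V_3 = 0
Solving these 4 simultaneous equations (Gaussian elimination) gives:
  V_1 = 6.631 V, V_2 = 2.28 V, V_3 = 1.984 V, V_5 = 2.281 V
Power in each resistor, P = (ΔV)²/R:
  P_R1 = (15 - 6.631)²/7.5 = 9.338 W
  P_R2 = (6.631 - 2.28)²/10000 = 0.001893 W
  P_R3 = (2.28 - 1.984)²/620 = 0.0001414 W
  P_R4 = (1.984 - 0)²/12 = 0.3281 W
  P_R5 = (6.631 - 2.281)²/3.9 = 4.852 W
  P_R6 = (2.28 - 2.281)²/16 = 0.00000002893 W
  P_R7 = (1.984 - 2.281)²/1.8 = 0.04894 W
  P_R8 = (0 - 2.281)²/2.4 = 2.168 W
P_total = P_R1 + P_R2 + P_R3 + P_R4 + P_R5 + P_R6 + P_R7 + P_R8 = 16.74 W

Final answer: 16.74 W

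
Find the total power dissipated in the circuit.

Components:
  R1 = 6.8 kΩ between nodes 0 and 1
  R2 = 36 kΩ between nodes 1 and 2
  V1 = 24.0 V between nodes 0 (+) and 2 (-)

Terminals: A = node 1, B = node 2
Nodal analysis, taking node 2 as the 0 V reference.
Source V1 fixes V_0 = 24 V.
KCL at each unknown node (sum of currents leaving = 0; resistances in Ω):
  Node 1: (V_1 - 24)/6800 + (V_1 - 0)/36000 = 0
Collecting terms: 0.0001748 × V_1 = 0.003529  =>  V_1 = 20.19 V
Power in each resistor, P = (ΔV)²/R:
  P_R1 = (24 - 20.19)²/6800 = 0.002138 W
  P_R2 = (20.19 - 0)²/36000 = 0.01132 W
P_total = P_R1 + P_R2 = 0.01346 W

Final answer: 0.01346 W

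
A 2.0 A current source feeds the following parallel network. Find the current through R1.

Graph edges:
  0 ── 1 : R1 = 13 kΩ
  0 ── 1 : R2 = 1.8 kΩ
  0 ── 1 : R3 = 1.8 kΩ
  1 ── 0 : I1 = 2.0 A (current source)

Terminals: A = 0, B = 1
All resistors sit directly between nodes 0 and 1, so they are in parallel and share one voltage V; the full source current 2 A splits among them.
1/R_par = 1/13000 + 1/1800 + 1/1800 = 0.001188 S  =>  R_par = 841.7 Ω
V = I × R_par = 2 × 841.7 = 1683 V
I_R1 = V/R1 = 1683/13000 = 0.1295 A

Final answer: 0.1295 A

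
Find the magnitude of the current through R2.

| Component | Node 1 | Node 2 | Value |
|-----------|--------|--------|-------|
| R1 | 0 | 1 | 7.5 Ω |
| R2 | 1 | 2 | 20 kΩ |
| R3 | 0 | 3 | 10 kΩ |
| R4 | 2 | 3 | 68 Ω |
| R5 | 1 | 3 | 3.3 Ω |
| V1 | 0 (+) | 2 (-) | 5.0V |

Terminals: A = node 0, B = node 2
Nodal analysis, taking node 2 as the 0 V reference.
Source V1 fixes V_0 = 5 V.
KCL at each unknown node (sum of currents leaving = 0; resistances in Ω):
  Node 1: (V_1 - 5)/7.5 + (V_1 - 0)/20000 + (V_1 - V_3)/3.3 = 0
  Node 3: (V_3 - 5)/10000 + (V_3 - 0)/68 + (V_3 - V_1)/3.3 = 0
Collecting terms (coefficients in siemens):
  0.4364·V_1 - 0.303·V_3 = 0.6667
  0.3178·V_3 - 0.303·V_1 = 0.0005
Determinant D = (0.4364)(0.3178) - (-0.303)(-0.303) = 0.04688
V_1 = [(0.6667)(0.3178) - (-0.303)(0.0005)]/D = 4.523 V
V_3 = [(0.4364)(0.0005) - (0.6667)(-0.303)]/D = 4.314 V
I_R2 = (V_1 - V_2)/R2 = (4.523 - 0)/20000 = 0.0002262 A
|I_R2| = 0.0002262 A

Final answer: |I_R2| = 0.0002262 A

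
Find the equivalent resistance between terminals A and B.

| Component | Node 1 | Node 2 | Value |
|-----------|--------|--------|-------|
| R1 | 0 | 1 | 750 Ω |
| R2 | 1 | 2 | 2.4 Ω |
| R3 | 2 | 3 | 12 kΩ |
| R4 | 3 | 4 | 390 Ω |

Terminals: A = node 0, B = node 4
Reduce the network between node 0 (A) and node 4 (B) by series/parallel combination:
  Rs1 = R1 + R2 (series, joined only at node 1) = 750 + 2.4 = 752.4 Ω
  Rs2 = R3 + Rs1 (series, joined only at node 2) = 12000 + 752.4 = 12750 Ω
  Rs3 = R4 + Rs2 (series, joined only at node 3) = 390 + 12750 = 13140 Ω
R_eq = 13.14 kΩ

Final answer: 13.14 kΩ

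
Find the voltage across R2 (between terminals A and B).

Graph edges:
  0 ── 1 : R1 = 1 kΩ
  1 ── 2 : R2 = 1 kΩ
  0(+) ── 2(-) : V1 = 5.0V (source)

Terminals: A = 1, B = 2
R1 and R2 are in series across V1 (node 0 → node 1 → node 2), and the output A–B is taken across R2, so this is a voltage divider.
Series current: I = V1/(R1 + R2) = 5/(1000 + 1000) = 5/2000 = 0.0025 A
V_R2 = I × R2 = V1 × R2/(R1 + R2) = 5 × 1000/2000 = 2.5 V

Final answer: 2.5 V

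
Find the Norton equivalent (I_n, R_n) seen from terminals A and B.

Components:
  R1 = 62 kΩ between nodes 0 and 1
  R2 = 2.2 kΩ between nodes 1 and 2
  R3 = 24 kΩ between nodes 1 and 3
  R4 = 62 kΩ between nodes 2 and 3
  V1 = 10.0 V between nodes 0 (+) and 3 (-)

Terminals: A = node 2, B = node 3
Find the Thévenin equivalent first; then I_n = V_th/R_th and R_n = R_th.
Step 1 — V_th is the open-circuit voltage V_A - V_B (nothing connected across the terminals).
Nodal analysis, taking node 3 as the 0 V reference.
Source V1 fixes V_0 = 10 V.
KCL at each unknown node (sum of currents leaving = 0; resistances in Ω):
  Node 1: (V_1 - 10)/62000 + (V_1 - V_2)/2200 + (V_1 - 0)/24000 = 0
  Node 2: (V_2 - V_1)/2200 + (V_2 - 0)/62000 = 0
Collecting terms (coefficients in siemens):
  0.0005123·V_1 - 0.0004545·V_2 = 0.0001613
  0.0004707·V_2 - 0.0004545·V_1 = 0
Determinant D = (0.0005123)(0.0004707) - (-0.0004545)(-0.0004545) = 0.00000003453
V_1 = [(0.0001613)(0.0004707) - (-0.0004545)(0)]/D = 2.198 V
V_2 = [(0.0005123)(0) - (0.0001613)(-0.0004545)]/D = 2.123 V
V_th = V_2 - V_3 = 2.123 - 0 = 2.123 V
Step 2 — R_th: zero the source — replace V1 by a short circuit (node 3 merges into node 0) — and find the resistance seen between A (node 2) and B (node 0).
Reduce the network between node 2 (A) and node 0 (B) by series/parallel combination:
  Rp1 = R1 ‖ R3 (parallel, both between nodes 0 and 1) = 1/(1/62000 + 1/24000) = 17300 Ω
  Rs1 = R2 + Rp1 (series, joined only at node 1) = 2200 + 17300 = 19500 Ω
  Rp2 = R4 ‖ Rs1 (parallel, both between nodes 0 and 2) = 1/(1/62000 + 1/19500) = 14840 Ω
R_th = 14.84 kΩ
I_n = V_th/R_th = 2.123/14840 = 0.0001431 A, and R_n = R_th = 14.84 kΩ

Final answer: I_n = 0.0001431 A, R_n = 14.84 kΩ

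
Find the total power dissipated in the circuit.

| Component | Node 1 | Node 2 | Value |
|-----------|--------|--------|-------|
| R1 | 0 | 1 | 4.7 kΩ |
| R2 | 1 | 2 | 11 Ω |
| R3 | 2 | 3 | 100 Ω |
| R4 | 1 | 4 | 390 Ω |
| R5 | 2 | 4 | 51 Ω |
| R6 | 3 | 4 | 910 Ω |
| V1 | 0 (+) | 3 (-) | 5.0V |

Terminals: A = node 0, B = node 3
Nodal analysis, taking node 3 as the 0 V reference.
Source V1 fixes V_0 = 5 V.
KCL at each unknown node (sum of currents leaving = 0; resistances in Ω):
  Node 1: (V_1 - 5)/4700 + (V_1 - V_2)/11 + (V_1 - V_4)/390 = 0
  Node 2: (V_2 - V_1)/11 + (V_2 - 0)/100 + (V_2 - V_4)/51 = 0
  Node 4: (V_4 - V_1)/390 + (V_4 - V_2)/51 + (V_4 - 0)/910 = 0
Collecting terms (coefficients in siemens):
  0.09369·V_1 - 0.09091·V_2 - 0.002564·V_4 = 0.001064
  0.1205·V_2 - 0.09091·V_1 - 0.01961·V_4 = 0
  0.02327·V_4 - 0.002564·V_1 - 0.01961·V_2 = 0
Solving these 3 simultaneous equations (Gaussian elimination) gives:
  V_1 = 0.1052 V, V_2 = 0.09415 V, V_4 = 0.09092 V
Power in each resistor, P = (ΔV)²/R:
  P_R1 = (5 - 0.1052)²/4700 = 0.005098 W
  P_R2 = (0.1052 - 0.09415)²/11 = 0.00001111 W
  P_R3 = (0.09415 - 0)²/100 = 0.00008865 W
  P_R4 = (0.1052 - 0.09092)²/390 = 0.000000523 W
  P_R5 = (0.09415 - 0.09092)²/51 = 0.0000002043 W
  P_R6 = (0 - 0.09092)²/910 = 0.000009085 W
P_total = P_R1 + P_R2 + P_R3 + P_R4 + P_R5 + P_R6 = 0.005207 W

Final answer: 0.005207 W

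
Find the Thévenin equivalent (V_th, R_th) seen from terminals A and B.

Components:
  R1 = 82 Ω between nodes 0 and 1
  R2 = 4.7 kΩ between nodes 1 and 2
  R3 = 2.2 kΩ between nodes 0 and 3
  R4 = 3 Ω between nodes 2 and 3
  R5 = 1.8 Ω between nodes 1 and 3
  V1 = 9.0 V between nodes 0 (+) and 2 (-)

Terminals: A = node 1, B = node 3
Step 1 — V_th is the open-circuit voltage V_A - V_B (nothing connected across the terminals).
Nodal analysis, taking node 2 as the 0 V reference.
Source V1 fixes V_0 = 9 V.
KCL at each unknown node (sum of currents leaving = 0; resistances in Ω):
  Node 1: (V_1 - 9)/82 + (V_1 - 0)/4700 + (V_1 - V_3)/1.8 = 0
  Node 3: (V_3 - 9)/2200 + (V_3 - 0)/3 + (V_3 - V_1)/1.8 = 0
Collecting terms (coefficients in siemens):
  0.568·V_1 - 0.5556·V_3 = 0.1098
  0.8893·V_3 - 0.5556·V_1 = 0.004091
Determinant D = (0.568)(0.8893) - (-0.5556)(-0.5556) = 0.1965
V_1 = [(0.1098)(0.8893) - (-0.5556)(0.004091)]/D = 0.5084 V
V_3 = [(0.568)(0.004091) - (0.1098)(-0.5556)]/D = 0.3222 V
V_th = V_1 - V_3 = 0.5084 - 0.3222 = 0.1862 V
Step 2 — R_th: zero the source — replace V1 by a short circuit (node 2 merges into node 0) — and find the resistance seen between A (node 1) and B (node 3).
Reduce the network between node 1 (A) and node 3 (B) by series/parallel combination:
  Rp1 = R1 ‖ R2 (parallel, both between nodes 0 and 1) = 1/(1/82 + 1/4700) = 80.59 Ω
  Rp2 = R3 ‖ R4 (parallel, both between nodes 0 and 3) = 1/(1/2200 + 1/3) = 2.996 Ω
  Rs1 = Rp1 + Rp2 (series, joined only at node 0) = 80.59 + 2.996 = 83.59 Ω
  Rp3 = R5 ‖ Rs1 (parallel, both between nodes 1 and 3) = 1/(1/1.8 + 1/83.59) = 1.762 Ω
R_th = 1.762 Ω

Final answer: V_th = 0.1862 V, R_th = 1.762 Ω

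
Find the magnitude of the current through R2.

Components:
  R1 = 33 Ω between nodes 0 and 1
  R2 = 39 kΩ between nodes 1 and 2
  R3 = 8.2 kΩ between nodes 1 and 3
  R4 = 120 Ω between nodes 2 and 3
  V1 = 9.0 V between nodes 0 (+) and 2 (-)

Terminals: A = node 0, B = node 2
Nodal analysis, taking node 2 as the 0 V reference.
Source V1 fixes V_0 = 9 V.
KCL at each unknown node (sum of currents leaving = 0; resistances in Ω):
  Node 1: (V_1 - 9)/33 + (V_1 - 0)/39000 + (V_1 - V_3)/8200 = 0
  Node 3: (V_3 - V_1)/8200 + (V_3 - 0)/120 = 0
Collecting terms (coefficients in siemens):
  0.03045·V_1 - 0.000122·V_3 = 0.2727
  0.008455·V_3 - 0.000122·V_1 = 0
Determinant D = (0.03045)(0.008455) - (-0.000122)(-0.000122) = 0.0002575
V_1 = [(0.2727)(0.008455) - (-0.000122)(0)]/D = 8.957 V
V_3 = [(0.03045)(0) - (0.2727)(-0.000122)]/D = 0.1292 V
I_R2 = (V_1 - V_2)/R2 = (8.957 - 0)/39000 = 0.0002297 A
|I_R2| = 0.0002297 A

Final answer: |I_R2| = 0.0002297 A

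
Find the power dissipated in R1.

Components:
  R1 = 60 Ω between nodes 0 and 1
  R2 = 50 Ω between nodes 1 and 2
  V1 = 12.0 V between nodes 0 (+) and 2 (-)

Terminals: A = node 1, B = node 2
Nodal analysis, taking node 2 as the 0 V reference.
Source V1 fixes V_0 = 12 V.
KCL at each unknown node (sum of currents leaving = 0; resistances in Ω):
  Node 1: (V_1 - 12)/60 + (V_1 - 0)/50 = 0
Collecting terms: 0.03667 × V_1 = 0.2  =>  V_1 = 5.455 V
I_R1 = (V_0 - V_1)/R1 = (12 - 5.455)/60 = 0.1091 A
P_R1 = I_R1² × R1 = (0.1091)² × 60 = 0.714 W

Final answer: 0.714 W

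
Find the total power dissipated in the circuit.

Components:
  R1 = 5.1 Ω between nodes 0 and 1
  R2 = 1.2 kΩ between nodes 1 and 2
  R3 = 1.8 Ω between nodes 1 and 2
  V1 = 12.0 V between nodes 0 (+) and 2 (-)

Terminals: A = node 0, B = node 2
Nodal analysis, taking node 2 as the 0 V reference.
Source V1 fixes V_0 = 12 V.
KCL at each unknown node (sum of currents leaving = 0; resistances in Ω):
  Node 1: (V_1 - 12)/5.1 + (V_1 - 0)/1200 + (V_1 - 0)/1.8 = 0
Collecting terms: 0.7525 × V_1 = 2.353  =>  V_1 = 3.127 V
Power in each resistor, P = (ΔV)²/R:
  P_R1 = (12 - 3.127)²/5.1 = 15.44 W
  P_R2 = (3.127 - 0)²/1200 = 0.008148 W
  P_R3 = (3.127 - 0)²/1.8 = 5.432 W
P_total = P_R1 + P_R2 + P_R3 = 20.88 W

Final answer: 20.88 W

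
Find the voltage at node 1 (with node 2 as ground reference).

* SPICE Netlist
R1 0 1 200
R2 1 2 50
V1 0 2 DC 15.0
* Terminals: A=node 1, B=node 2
Nodal analysis, taking node 2 as the 0 V reference.
Source V1 fixes V_0 = 15 V.
KCL at each unknown node (sum of currents leaving = 0; resistances in Ω):
  Node 1: (V_1 - 15)/200 + (V_1 - 0)/50 = 0
Collecting terms: 0.025 × V_1 = 0.075  =>  V_1 = 3 V
The requested potential is V_1 = 3 V.

Final answer: V_1 = 3 V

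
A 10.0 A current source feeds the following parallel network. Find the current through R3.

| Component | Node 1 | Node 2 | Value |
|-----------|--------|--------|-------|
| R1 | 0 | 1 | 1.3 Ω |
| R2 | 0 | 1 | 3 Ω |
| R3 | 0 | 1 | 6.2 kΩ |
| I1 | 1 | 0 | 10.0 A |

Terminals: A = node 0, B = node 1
All resistors sit directly between nodes 0 and 1, so they are in parallel and share one voltage V; the full source current 10 A splits among them.
1/R_par = 1/1.3 + 1/3 + 1/6200 = 1.103 S  =>  R_par = 0.9068 Ω
V = I × R_par = 10 × 0.9068 = 9.068 V
I_R3 = V/R3 = 9.068/6200 = 0.001463 A

Final answer: 0.001463 A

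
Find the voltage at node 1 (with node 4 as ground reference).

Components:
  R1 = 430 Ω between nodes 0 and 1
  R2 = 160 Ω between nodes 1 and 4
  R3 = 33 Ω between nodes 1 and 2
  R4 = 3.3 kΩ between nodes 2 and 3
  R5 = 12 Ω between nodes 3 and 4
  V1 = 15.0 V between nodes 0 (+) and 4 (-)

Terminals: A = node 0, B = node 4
Nodal analysis, taking node 4 as the 0 V reference.
Source V1 fixes V_0 = 15 V.
KCL at each unknown node (sum of currents leaving = 0; resistances in Ω):
  Node 1: (V_1 - 15)/430 + (V_1 - 0)/160 + (V_1 - V_2)/33 = 0
  Node 2: (V_2 - V_1)/33 + (V_2 - V_3)/3300 = 0
  Node 3: (V_3 - V_2)/3300 + (V_3 - 0)/12 = 0
Collecting terms (coefficients in siemens):
  0.03888·V_1 - 0.0303·V_2 = 0.03488
  0.03061·V_2 - 0.0303·V_1 - 0.000303·V_3 = 0
  0.08364·V_3 - 0.000303·V_2 = 0
Solving these 3 simultaneous equations (Gaussian elimination) gives:
  V_1 = 3.931 V, V_2 = 3.892 V, V_3 = 0.0141 V
The requested potential is V_1 = 3.931 V.

Final answer: V_1 = 3.931 V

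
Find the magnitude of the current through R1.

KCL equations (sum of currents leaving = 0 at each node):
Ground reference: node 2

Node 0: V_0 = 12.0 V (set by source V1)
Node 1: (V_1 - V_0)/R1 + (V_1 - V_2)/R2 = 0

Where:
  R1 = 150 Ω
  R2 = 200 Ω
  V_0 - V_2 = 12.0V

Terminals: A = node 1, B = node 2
Nodal analysis, taking node 2 as the 0 V reference.
Source V1 fixes V_0 = 12 V.
KCL at each unknown node (sum of currents leaving = 0; resistances in Ω):
  Node 1: (V_1 - 12)/150 + (V_1 - 0)/200 = 0
Collecting terms: 0.01167 × V_1 = 0.08  =>  V_1 = 6.857 V
I_R1 = (V_0 - V_1)/R1 = (12 - 6.857)/150 = 0.03429 A
|I_R1| = 0.03429 A

Final answer: |I_R1| = 0.03429 A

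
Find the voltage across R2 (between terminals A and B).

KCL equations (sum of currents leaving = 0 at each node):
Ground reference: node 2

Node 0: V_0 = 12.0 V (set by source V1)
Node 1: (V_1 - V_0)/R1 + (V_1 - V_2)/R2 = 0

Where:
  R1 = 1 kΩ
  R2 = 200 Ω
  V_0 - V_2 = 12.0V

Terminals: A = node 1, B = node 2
R1 and R2 are in series across V1 (node 0 → node 1 → node 2), and the output A–B is taken across R2, so this is a voltage divider.
Series current: I = V1/(R1 + R2) = 12/(1000 + 200) = 12/1200 = 0.01 A
V_R2 = I × R2 = V1 × R2/(R1 + R2) = 12 × 200/1200 = 2 V

Final answer: 2 V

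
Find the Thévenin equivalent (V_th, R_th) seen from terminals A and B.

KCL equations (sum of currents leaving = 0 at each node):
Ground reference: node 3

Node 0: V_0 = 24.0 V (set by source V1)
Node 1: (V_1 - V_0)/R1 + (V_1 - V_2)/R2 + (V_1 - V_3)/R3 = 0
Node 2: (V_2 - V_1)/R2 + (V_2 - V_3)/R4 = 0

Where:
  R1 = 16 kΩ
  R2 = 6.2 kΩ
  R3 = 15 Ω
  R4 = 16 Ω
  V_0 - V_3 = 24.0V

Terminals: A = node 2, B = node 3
Step 1 — V_th is the open-circuit voltage V_A - V_B (nothing connected across the terminals).
Nodal analysis, taking node 3 as the 0 V reference.
Source V1 fixes V_0 = 24 V.
KCL at each unknown node (sum of currents leaving = 0; resistances in Ω):
  Node 1: (V_1 - 24)/16000 + (V_1 - V_2)/6200 + (V_1 - 0)/15 = 0
  Node 2: (V_2 - V_1)/6200 + (V_2 - 0)/16 = 0
Collecting terms (coefficients in siemens):
  0.06689·V_1 - 0.0001613·V_2 = 0.0015
  0.06266·V_2 - 0.0001613·V_1 = 0
Determinant D = (0.06689)(0.06266) - (-0.0001613)(-0.0001613) = 0.004191
V_1 = [(0.0015)(0.06266) - (-0.0001613)(0)]/D = 0.02242 V
V_2 = [(0.06689)(0) - (0.0015)(-0.0001613)]/D = 0.00005772 V
V_th = V_2 - V_3 = 0.00005772 - 0 = 0.00005772 V
Step 2 — R_th: zero the source — replace V1 by a short circuit (node 3 merges into node 0) — and find the resistance seen between A (node 2) and B (node 0).
Reduce the network between node 2 (A) and node 0 (B) by series/parallel combination:
  Rp1 = R1 ‖ R3 (parallel, both between nodes 0 and 1) = 1/(1/16000 + 1/15) = 14.99 Ω
  Rs1 = R2 + Rp1 (series, joined only at node 1) = 6200 + 14.99 = 6215 Ω
  Rp2 = R4 ‖ Rs1 (parallel, both between nodes 0 and 2) = 1/(1/16 + 1/6215) = 15.96 Ω
R_th = 15.96 Ω

Final answer: V_th = 5.772e-05 V, R_th = 15.96 Ω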